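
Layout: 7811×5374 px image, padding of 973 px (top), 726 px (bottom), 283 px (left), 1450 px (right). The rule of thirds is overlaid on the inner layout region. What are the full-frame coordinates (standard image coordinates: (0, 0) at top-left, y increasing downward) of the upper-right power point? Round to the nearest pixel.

(4335, 2198)

Content width = 7811 − 283 − 1450 = 6078 px; content height = 5374 − 973 − 726 = 3675 px.
Upper-right is two-thirds across and one-third down within the inner layout region.
x = 283 + 2 × 6078/3 = 283 + 4052.00 ≈ 4335
y = 973 + 1 × 3675/3 = 973 + 1225.00 ≈ 2198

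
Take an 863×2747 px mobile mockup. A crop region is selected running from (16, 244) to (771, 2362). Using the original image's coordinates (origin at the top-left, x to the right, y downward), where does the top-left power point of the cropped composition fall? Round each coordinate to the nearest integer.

x = 268 px, y = 950 px

Crop width = 771 − 16 = 755 px; one third is 251.67 px.
Crop height = 2362 − 244 = 2118 px; one third is 706.00 px.
The top-left point is one-third across and one-third down within the crop:
x = 16 + 1 × 251.67 ≈ 268; y = 244 + 1 × 706.00 ≈ 950.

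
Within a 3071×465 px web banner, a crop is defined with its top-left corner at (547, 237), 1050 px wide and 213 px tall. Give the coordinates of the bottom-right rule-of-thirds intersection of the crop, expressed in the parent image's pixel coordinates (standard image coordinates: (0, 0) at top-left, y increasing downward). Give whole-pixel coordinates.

One third of the crop width 1050 is 350.00 px.
One third of the crop height 213 is 71.00 px.
The bottom-right point is two-thirds across and two-thirds down within the crop:
x = 547 + 2 × 350.00 ≈ 1247; y = 237 + 2 × 71.00 ≈ 379.

x = 1247 px, y = 379 px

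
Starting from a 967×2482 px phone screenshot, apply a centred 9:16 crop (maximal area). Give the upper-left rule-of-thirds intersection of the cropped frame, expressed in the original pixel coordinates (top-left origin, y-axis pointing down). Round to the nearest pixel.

967/2482 < 9/16, so the 9:16 crop keeps the full width 967 and trims height to 967 × 16/9 = 1719.11 px.
Top offset = (2482 − 1719.11)/2 = 381.44 px; left offset = 0.
Upper-left is one-third across and one-third down within the crop:
x = 0.00 + 1 × 967.00/3 ≈ 322; y = 381.44 + 1 × 1719.11/3 ≈ 954.

(322, 954)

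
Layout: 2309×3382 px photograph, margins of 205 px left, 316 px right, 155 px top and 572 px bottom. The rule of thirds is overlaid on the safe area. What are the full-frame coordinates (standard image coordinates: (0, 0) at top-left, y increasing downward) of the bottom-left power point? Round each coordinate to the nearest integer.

x = 801 px, y = 1925 px

Content width = 2309 − 205 − 316 = 1788 px; content height = 3382 − 155 − 572 = 2655 px.
Bottom-left is one-third across and two-thirds down within the safe area.
x = 205 + 1 × 1788/3 = 205 + 596.00 ≈ 801
y = 155 + 2 × 2655/3 = 155 + 1770.00 ≈ 1925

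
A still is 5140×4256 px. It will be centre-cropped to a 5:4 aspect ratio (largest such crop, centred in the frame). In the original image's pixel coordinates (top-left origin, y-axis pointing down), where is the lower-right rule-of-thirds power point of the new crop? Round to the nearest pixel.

(3427, 2813)

5140/4256 < 5/4, so the 5:4 crop keeps the full width 5140 and trims height to 5140 × 4/5 = 4112.00 px.
Top offset = (4256 − 4112.00)/2 = 72.00 px; left offset = 0.
Lower-right is two-thirds across and two-thirds down within the crop:
x = 0.00 + 2 × 5140.00/3 ≈ 3427; y = 72.00 + 2 × 4112.00/3 ≈ 2813.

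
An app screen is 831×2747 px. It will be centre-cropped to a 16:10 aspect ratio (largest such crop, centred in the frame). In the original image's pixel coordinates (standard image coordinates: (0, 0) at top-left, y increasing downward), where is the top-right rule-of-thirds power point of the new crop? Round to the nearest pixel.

x = 554 px, y = 1287 px

831/2747 < 16/10, so the 16:10 crop keeps the full width 831 and trims height to 831 × 10/16 = 519.38 px.
Top offset = (2747 − 519.38)/2 = 1113.81 px; left offset = 0.
Top-right is two-thirds across and one-third down within the crop:
x = 0.00 + 2 × 831.00/3 ≈ 554; y = 1113.81 + 1 × 519.38/3 ≈ 1287.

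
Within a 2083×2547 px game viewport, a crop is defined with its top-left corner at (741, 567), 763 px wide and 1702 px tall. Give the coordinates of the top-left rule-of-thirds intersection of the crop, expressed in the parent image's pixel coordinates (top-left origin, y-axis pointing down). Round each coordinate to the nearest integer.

One third of the crop width 763 is 254.33 px.
One third of the crop height 1702 is 567.33 px.
The top-left point is one-third across and one-third down within the crop:
x = 741 + 1 × 254.33 ≈ 995; y = 567 + 1 × 567.33 ≈ 1134.

x = 995 px, y = 1134 px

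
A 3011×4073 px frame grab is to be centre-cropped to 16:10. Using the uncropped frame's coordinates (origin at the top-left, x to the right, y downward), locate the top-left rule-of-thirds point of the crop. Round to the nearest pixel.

3011/4073 < 16/10, so the 16:10 crop keeps the full width 3011 and trims height to 3011 × 10/16 = 1881.88 px.
Top offset = (4073 − 1881.88)/2 = 1095.56 px; left offset = 0.
Top-left is one-third across and one-third down within the crop:
x = 0.00 + 1 × 3011.00/3 ≈ 1004; y = 1095.56 + 1 × 1881.88/3 ≈ 1723.

(1004, 1723)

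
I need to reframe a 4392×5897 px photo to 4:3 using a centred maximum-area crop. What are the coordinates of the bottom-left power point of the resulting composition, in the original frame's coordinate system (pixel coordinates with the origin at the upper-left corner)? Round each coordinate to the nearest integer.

(1464, 3498)

4392/5897 < 4/3, so the 4:3 crop keeps the full width 4392 and trims height to 4392 × 3/4 = 3294.00 px.
Top offset = (5897 − 3294.00)/2 = 1301.50 px; left offset = 0.
Bottom-left is one-third across and two-thirds down within the crop:
x = 0.00 + 1 × 4392.00/3 ≈ 1464; y = 1301.50 + 2 × 3294.00/3 ≈ 3498.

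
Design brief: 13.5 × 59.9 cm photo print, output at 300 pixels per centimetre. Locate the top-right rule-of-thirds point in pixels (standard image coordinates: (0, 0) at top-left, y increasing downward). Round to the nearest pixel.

In pixels the canvas is 13.5 × 300 = 4050 wide and 59.9 × 300 = 17970 tall.
The top-right point is two-thirds across and one-third down:
x = 2 × 4050/3 ≈ 2700; y = 1 × 17970/3 ≈ 5990.

(2700, 5990)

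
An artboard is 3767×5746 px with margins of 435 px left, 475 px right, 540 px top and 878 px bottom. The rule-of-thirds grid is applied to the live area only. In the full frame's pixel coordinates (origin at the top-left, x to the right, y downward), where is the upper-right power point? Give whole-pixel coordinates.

x = 2340 px, y = 1983 px

Content width = 3767 − 435 − 475 = 2857 px; content height = 5746 − 540 − 878 = 4328 px.
Upper-right is two-thirds across and one-third down within the live area.
x = 435 + 2 × 2857/3 = 435 + 1904.67 ≈ 2340
y = 540 + 1 × 4328/3 = 540 + 1442.67 ≈ 1983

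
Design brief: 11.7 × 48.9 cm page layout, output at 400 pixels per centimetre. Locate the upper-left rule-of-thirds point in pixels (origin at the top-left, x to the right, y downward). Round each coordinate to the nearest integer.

x = 1560 px, y = 6520 px

In pixels the canvas is 11.7 × 400 = 4680 wide and 48.9 × 400 = 19560 tall.
The upper-left point is one-third across and one-third down:
x = 1 × 4680/3 ≈ 1560; y = 1 × 19560/3 ≈ 6520.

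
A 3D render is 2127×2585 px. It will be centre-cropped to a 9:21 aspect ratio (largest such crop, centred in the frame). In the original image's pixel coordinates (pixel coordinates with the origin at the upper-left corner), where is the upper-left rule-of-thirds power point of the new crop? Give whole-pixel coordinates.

2127/2585 > 9/21, so the 9:21 crop keeps the full height 2585 and trims width to 2585 × 9/21 = 1107.86 px.
Left offset = (2127 − 1107.86)/2 = 509.57 px; top offset = 0.
Upper-left is one-third across and one-third down within the crop:
x = 509.57 + 1 × 1107.86/3 ≈ 879; y = 0.00 + 1 × 2585.00/3 ≈ 862.

x = 879 px, y = 862 px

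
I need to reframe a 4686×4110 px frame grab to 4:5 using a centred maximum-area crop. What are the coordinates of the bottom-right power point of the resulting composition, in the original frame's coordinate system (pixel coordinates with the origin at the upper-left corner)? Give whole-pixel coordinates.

4686/4110 > 4/5, so the 4:5 crop keeps the full height 4110 and trims width to 4110 × 4/5 = 3288.00 px.
Left offset = (4686 − 3288.00)/2 = 699.00 px; top offset = 0.
Bottom-right is two-thirds across and two-thirds down within the crop:
x = 699.00 + 2 × 3288.00/3 ≈ 2891; y = 0.00 + 2 × 4110.00/3 ≈ 2740.

(2891, 2740)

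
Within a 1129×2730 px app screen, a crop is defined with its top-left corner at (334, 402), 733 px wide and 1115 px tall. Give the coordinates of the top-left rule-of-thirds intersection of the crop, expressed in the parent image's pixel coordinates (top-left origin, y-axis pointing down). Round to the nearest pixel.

One third of the crop width 733 is 244.33 px.
One third of the crop height 1115 is 371.67 px.
The top-left point is one-third across and one-third down within the crop:
x = 334 + 1 × 244.33 ≈ 578; y = 402 + 1 × 371.67 ≈ 774.

x = 578 px, y = 774 px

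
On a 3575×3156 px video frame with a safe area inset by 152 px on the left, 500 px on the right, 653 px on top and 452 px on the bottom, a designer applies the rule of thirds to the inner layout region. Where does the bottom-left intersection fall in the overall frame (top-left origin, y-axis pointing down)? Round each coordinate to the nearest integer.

Content width = 3575 − 152 − 500 = 2923 px; content height = 3156 − 653 − 452 = 2051 px.
Bottom-left is one-third across and two-thirds down within the inner layout region.
x = 152 + 1 × 2923/3 = 152 + 974.33 ≈ 1126
y = 653 + 2 × 2051/3 = 653 + 1367.33 ≈ 2020

x = 1126 px, y = 2020 px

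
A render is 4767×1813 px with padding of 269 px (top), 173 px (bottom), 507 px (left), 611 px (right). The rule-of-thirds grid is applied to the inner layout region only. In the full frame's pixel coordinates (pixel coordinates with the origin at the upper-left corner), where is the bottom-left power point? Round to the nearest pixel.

(1723, 1183)

Content width = 4767 − 507 − 611 = 3649 px; content height = 1813 − 269 − 173 = 1371 px.
Bottom-left is one-third across and two-thirds down within the inner layout region.
x = 507 + 1 × 3649/3 = 507 + 1216.33 ≈ 1723
y = 269 + 2 × 1371/3 = 269 + 914.00 ≈ 1183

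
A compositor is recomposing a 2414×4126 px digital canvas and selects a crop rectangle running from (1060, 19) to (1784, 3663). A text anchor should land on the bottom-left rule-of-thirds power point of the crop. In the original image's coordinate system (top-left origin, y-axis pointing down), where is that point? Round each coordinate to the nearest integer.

Crop width = 1784 − 1060 = 724 px; one third is 241.33 px.
Crop height = 3663 − 19 = 3644 px; one third is 1214.67 px.
The bottom-left point is one-third across and two-thirds down within the crop:
x = 1060 + 1 × 241.33 ≈ 1301; y = 19 + 2 × 1214.67 ≈ 2448.

(1301, 2448)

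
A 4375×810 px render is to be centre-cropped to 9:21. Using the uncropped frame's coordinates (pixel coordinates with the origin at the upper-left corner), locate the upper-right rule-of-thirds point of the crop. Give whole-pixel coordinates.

(2245, 270)

4375/810 > 9/21, so the 9:21 crop keeps the full height 810 and trims width to 810 × 9/21 = 347.14 px.
Left offset = (4375 − 347.14)/2 = 2013.93 px; top offset = 0.
Upper-right is two-thirds across and one-third down within the crop:
x = 2013.93 + 2 × 347.14/3 ≈ 2245; y = 0.00 + 1 × 810.00/3 ≈ 270.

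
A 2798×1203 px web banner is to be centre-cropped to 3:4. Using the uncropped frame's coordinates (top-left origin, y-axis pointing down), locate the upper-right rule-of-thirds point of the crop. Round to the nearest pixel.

2798/1203 > 3/4, so the 3:4 crop keeps the full height 1203 and trims width to 1203 × 3/4 = 902.25 px.
Left offset = (2798 − 902.25)/2 = 947.88 px; top offset = 0.
Upper-right is two-thirds across and one-third down within the crop:
x = 947.88 + 2 × 902.25/3 ≈ 1549; y = 0.00 + 1 × 1203.00/3 ≈ 401.

x = 1549 px, y = 401 px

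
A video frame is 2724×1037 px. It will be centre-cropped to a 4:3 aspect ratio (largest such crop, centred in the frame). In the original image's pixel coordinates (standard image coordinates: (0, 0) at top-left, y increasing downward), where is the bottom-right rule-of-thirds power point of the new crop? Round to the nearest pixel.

x = 1592 px, y = 691 px

2724/1037 > 4/3, so the 4:3 crop keeps the full height 1037 and trims width to 1037 × 4/3 = 1382.67 px.
Left offset = (2724 − 1382.67)/2 = 670.67 px; top offset = 0.
Bottom-right is two-thirds across and two-thirds down within the crop:
x = 670.67 + 2 × 1382.67/3 ≈ 1592; y = 0.00 + 2 × 1037.00/3 ≈ 691.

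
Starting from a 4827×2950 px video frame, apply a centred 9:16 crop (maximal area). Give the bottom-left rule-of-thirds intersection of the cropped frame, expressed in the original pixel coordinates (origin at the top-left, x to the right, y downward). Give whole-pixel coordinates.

4827/2950 > 9/16, so the 9:16 crop keeps the full height 2950 and trims width to 2950 × 9/16 = 1659.38 px.
Left offset = (4827 − 1659.38)/2 = 1583.81 px; top offset = 0.
Bottom-left is one-third across and two-thirds down within the crop:
x = 1583.81 + 1 × 1659.38/3 ≈ 2137; y = 0.00 + 2 × 2950.00/3 ≈ 1967.

(2137, 1967)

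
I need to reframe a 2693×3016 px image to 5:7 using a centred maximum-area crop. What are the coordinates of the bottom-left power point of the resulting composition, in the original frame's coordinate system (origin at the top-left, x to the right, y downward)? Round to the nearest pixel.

(987, 2011)

2693/3016 > 5/7, so the 5:7 crop keeps the full height 3016 and trims width to 3016 × 5/7 = 2154.29 px.
Left offset = (2693 − 2154.29)/2 = 269.36 px; top offset = 0.
Bottom-left is one-third across and two-thirds down within the crop:
x = 269.36 + 1 × 2154.29/3 ≈ 987; y = 0.00 + 2 × 3016.00/3 ≈ 2011.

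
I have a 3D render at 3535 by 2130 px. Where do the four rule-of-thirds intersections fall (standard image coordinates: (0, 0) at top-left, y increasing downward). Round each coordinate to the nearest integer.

One third of 3535 is 1178.33; one third of 2130 is 710.
Vertical third lines at x = 1178 and x = 2357; horizontal third lines at y = 710 and y = 1420.

(1178, 710), (2357, 710), (1178, 1420), (2357, 1420)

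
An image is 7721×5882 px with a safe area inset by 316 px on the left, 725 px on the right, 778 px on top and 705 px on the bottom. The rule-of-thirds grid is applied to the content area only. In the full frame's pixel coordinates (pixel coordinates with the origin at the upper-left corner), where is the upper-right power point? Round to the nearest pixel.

Content width = 7721 − 316 − 725 = 6680 px; content height = 5882 − 778 − 705 = 4399 px.
Upper-right is two-thirds across and one-third down within the content area.
x = 316 + 2 × 6680/3 = 316 + 4453.33 ≈ 4769
y = 778 + 1 × 4399/3 = 778 + 1466.33 ≈ 2244

x = 4769 px, y = 2244 px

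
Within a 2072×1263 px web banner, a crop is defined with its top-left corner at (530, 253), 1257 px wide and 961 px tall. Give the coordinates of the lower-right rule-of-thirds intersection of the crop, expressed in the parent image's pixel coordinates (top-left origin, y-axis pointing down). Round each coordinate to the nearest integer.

x = 1368 px, y = 894 px

One third of the crop width 1257 is 419.00 px.
One third of the crop height 961 is 320.33 px.
The lower-right point is two-thirds across and two-thirds down within the crop:
x = 530 + 2 × 419.00 ≈ 1368; y = 253 + 2 × 320.33 ≈ 894.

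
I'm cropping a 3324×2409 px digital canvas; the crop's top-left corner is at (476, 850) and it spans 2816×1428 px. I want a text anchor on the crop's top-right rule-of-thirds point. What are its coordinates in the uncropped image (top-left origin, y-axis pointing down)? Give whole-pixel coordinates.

(2353, 1326)

One third of the crop width 2816 is 938.67 px.
One third of the crop height 1428 is 476.00 px.
The top-right point is two-thirds across and one-third down within the crop:
x = 476 + 2 × 938.67 ≈ 2353; y = 850 + 1 × 476.00 ≈ 1326.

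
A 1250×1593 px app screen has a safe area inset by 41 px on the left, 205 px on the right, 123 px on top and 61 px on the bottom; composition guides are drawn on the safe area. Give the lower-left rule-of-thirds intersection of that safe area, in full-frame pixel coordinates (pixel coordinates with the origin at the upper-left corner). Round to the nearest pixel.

x = 376 px, y = 1062 px

Content width = 1250 − 41 − 205 = 1004 px; content height = 1593 − 123 − 61 = 1409 px.
Lower-left is one-third across and two-thirds down within the safe area.
x = 41 + 1 × 1004/3 = 41 + 334.67 ≈ 376
y = 123 + 2 × 1409/3 = 123 + 939.33 ≈ 1062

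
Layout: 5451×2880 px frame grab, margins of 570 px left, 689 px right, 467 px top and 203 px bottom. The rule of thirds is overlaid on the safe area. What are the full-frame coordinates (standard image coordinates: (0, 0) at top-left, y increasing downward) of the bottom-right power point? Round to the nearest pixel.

Content width = 5451 − 570 − 689 = 4192 px; content height = 2880 − 467 − 203 = 2210 px.
Bottom-right is two-thirds across and two-thirds down within the safe area.
x = 570 + 2 × 4192/3 = 570 + 2794.67 ≈ 3365
y = 467 + 2 × 2210/3 = 467 + 1473.33 ≈ 1940

x = 3365 px, y = 1940 px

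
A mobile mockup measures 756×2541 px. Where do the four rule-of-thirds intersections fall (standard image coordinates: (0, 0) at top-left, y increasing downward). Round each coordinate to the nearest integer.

One third of 756 is 252; one third of 2541 is 847.
Vertical third lines at x = 252 and x = 504; horizontal third lines at y = 847 and y = 1694.

(252, 847), (504, 847), (252, 1694), (504, 1694)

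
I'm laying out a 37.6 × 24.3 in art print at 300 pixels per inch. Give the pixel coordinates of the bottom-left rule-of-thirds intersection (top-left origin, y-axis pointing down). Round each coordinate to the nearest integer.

In pixels the canvas is 37.6 × 300 = 11280 wide and 24.3 × 300 = 7290 tall.
The bottom-left point is one-third across and two-thirds down:
x = 1 × 11280/3 ≈ 3760; y = 2 × 7290/3 ≈ 4860.

x = 3760 px, y = 4860 px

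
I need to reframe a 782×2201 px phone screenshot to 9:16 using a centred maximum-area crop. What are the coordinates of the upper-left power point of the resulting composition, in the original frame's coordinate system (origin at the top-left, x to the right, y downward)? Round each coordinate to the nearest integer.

782/2201 < 9/16, so the 9:16 crop keeps the full width 782 and trims height to 782 × 16/9 = 1390.22 px.
Top offset = (2201 − 1390.22)/2 = 405.39 px; left offset = 0.
Upper-left is one-third across and one-third down within the crop:
x = 0.00 + 1 × 782.00/3 ≈ 261; y = 405.39 + 1 × 1390.22/3 ≈ 869.

(261, 869)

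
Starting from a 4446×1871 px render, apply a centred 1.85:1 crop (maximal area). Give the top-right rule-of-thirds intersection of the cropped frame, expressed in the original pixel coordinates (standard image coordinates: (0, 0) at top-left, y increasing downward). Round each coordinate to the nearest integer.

4446/1871 > 1.85/1, so the 1.85:1 crop keeps the full height 1871 and trims width to 1871 × 1.85/1 = 3461.35 px.
Left offset = (4446 − 3461.35)/2 = 492.32 px; top offset = 0.
Top-right is two-thirds across and one-third down within the crop:
x = 492.32 + 2 × 3461.35/3 ≈ 2800; y = 0.00 + 1 × 1871.00/3 ≈ 624.

(2800, 624)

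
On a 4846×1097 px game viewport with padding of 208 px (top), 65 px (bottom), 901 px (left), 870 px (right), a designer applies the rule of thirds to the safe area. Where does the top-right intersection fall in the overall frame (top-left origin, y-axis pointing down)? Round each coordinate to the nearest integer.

Content width = 4846 − 901 − 870 = 3075 px; content height = 1097 − 208 − 65 = 824 px.
Top-right is two-thirds across and one-third down within the safe area.
x = 901 + 2 × 3075/3 = 901 + 2050.00 ≈ 2951
y = 208 + 1 × 824/3 = 208 + 274.67 ≈ 483

(2951, 483)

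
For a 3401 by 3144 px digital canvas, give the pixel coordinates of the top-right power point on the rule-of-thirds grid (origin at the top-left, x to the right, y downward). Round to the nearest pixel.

The top-right point sits two-thirds of the way across and one-third of the way down.
x = 2 × 3401/3 ≈ 2267; y = 1 × 3144/3 ≈ 1048.

(2267, 1048)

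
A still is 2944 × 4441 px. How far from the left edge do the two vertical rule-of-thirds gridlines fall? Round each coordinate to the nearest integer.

x = 981 px and x = 1963 px

2944 / 3 = 981.33, so the vertical lines sit at one and two thirds of 2944.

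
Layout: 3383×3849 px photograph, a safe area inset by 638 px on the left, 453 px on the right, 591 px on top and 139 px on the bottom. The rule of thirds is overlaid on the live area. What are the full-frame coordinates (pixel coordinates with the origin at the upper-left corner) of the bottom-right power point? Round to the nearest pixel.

x = 2166 px, y = 2670 px

Content width = 3383 − 638 − 453 = 2292 px; content height = 3849 − 591 − 139 = 3119 px.
Bottom-right is two-thirds across and two-thirds down within the live area.
x = 638 + 2 × 2292/3 = 638 + 1528.00 ≈ 2166
y = 591 + 2 × 3119/3 = 591 + 2079.33 ≈ 2670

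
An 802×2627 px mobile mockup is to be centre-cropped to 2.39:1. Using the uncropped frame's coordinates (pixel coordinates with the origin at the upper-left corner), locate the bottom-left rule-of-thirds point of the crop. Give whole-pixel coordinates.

802/2627 < 2.39/1, so the 2.39:1 crop keeps the full width 802 and trims height to 802 × 1/2.39 = 335.56 px.
Top offset = (2627 − 335.56)/2 = 1145.72 px; left offset = 0.
Bottom-left is one-third across and two-thirds down within the crop:
x = 0.00 + 1 × 802.00/3 ≈ 267; y = 1145.72 + 2 × 335.56/3 ≈ 1369.

(267, 1369)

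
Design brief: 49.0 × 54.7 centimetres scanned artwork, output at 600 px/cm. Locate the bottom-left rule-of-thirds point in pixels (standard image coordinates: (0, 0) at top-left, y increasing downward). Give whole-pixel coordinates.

x = 9800 px, y = 21880 px

In pixels the canvas is 49.0 × 600 = 29400 wide and 54.7 × 600 = 32820 tall.
The bottom-left point is one-third across and two-thirds down:
x = 1 × 29400/3 ≈ 9800; y = 2 × 32820/3 ≈ 21880.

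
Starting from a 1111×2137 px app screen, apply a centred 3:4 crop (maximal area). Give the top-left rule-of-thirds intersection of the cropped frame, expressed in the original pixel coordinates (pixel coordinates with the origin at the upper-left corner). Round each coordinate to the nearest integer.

x = 370 px, y = 822 px

1111/2137 < 3/4, so the 3:4 crop keeps the full width 1111 and trims height to 1111 × 4/3 = 1481.33 px.
Top offset = (2137 − 1481.33)/2 = 327.83 px; left offset = 0.
Top-left is one-third across and one-third down within the crop:
x = 0.00 + 1 × 1111.00/3 ≈ 370; y = 327.83 + 1 × 1481.33/3 ≈ 822.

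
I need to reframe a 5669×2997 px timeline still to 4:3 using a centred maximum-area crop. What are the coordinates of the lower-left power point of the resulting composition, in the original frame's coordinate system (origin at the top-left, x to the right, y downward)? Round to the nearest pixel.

5669/2997 > 4/3, so the 4:3 crop keeps the full height 2997 and trims width to 2997 × 4/3 = 3996.00 px.
Left offset = (5669 − 3996.00)/2 = 836.50 px; top offset = 0.
Lower-left is one-third across and two-thirds down within the crop:
x = 836.50 + 1 × 3996.00/3 ≈ 2169; y = 0.00 + 2 × 2997.00/3 ≈ 1998.

x = 2169 px, y = 1998 px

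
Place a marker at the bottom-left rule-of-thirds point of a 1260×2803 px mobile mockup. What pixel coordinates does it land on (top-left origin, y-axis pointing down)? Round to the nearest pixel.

The bottom-left point sits one-third of the way across and two-thirds of the way down.
x = 1 × 1260/3 ≈ 420; y = 2 × 2803/3 ≈ 1869.

(420, 1869)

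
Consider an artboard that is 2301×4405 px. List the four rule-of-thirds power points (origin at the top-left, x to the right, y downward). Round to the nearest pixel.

(767, 1468), (1534, 1468), (767, 2937), (1534, 2937)

One third of 2301 is 767; one third of 4405 is 1468.33.
Vertical third lines at x = 767 and x = 1534; horizontal third lines at y = 1468 and y = 2937.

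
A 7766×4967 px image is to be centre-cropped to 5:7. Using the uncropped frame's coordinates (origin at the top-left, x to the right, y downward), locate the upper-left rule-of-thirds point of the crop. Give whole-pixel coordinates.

7766/4967 > 5/7, so the 5:7 crop keeps the full height 4967 and trims width to 4967 × 5/7 = 3547.86 px.
Left offset = (7766 − 3547.86)/2 = 2109.07 px; top offset = 0.
Upper-left is one-third across and one-third down within the crop:
x = 2109.07 + 1 × 3547.86/3 ≈ 3292; y = 0.00 + 1 × 4967.00/3 ≈ 1656.

x = 3292 px, y = 1656 px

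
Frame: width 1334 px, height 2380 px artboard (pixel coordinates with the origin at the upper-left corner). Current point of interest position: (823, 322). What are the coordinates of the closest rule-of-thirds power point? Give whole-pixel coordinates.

(889, 793)

Third lines: x ∈ {445, 889}, y ∈ {793, 1587}.
823 is closer to x = 889; 322 is closer to y = 793.
So the nearest intersection is the upper-right power point.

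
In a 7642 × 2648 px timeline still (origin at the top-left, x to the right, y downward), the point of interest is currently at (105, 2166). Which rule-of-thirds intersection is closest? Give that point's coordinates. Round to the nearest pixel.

Third lines: x ∈ {2547, 5095}, y ∈ {883, 1765}.
105 is closer to x = 2547; 2166 is closer to y = 1765.
So the nearest intersection is the lower-left power point.

x = 2547 px, y = 1765 px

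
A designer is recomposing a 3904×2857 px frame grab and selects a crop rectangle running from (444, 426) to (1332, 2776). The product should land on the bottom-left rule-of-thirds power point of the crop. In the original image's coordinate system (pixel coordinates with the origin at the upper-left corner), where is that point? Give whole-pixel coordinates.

x = 740 px, y = 1993 px

Crop width = 1332 − 444 = 888 px; one third is 296.00 px.
Crop height = 2776 − 426 = 2350 px; one third is 783.33 px.
The bottom-left point is one-third across and two-thirds down within the crop:
x = 444 + 1 × 296.00 ≈ 740; y = 426 + 2 × 783.33 ≈ 1993.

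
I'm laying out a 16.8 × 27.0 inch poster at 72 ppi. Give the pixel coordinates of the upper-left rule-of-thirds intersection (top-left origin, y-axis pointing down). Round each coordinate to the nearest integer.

In pixels the canvas is 16.8 × 72 = 1209.6 wide and 27.0 × 72 = 1944 tall.
The upper-left point is one-third across and one-third down:
x = 1 × 1209.6/3 ≈ 403; y = 1 × 1944/3 ≈ 648.

x = 403 px, y = 648 px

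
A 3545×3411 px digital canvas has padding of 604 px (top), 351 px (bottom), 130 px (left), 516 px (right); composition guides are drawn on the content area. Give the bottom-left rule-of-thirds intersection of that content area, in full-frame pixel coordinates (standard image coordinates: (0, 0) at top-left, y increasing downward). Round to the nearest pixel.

x = 1096 px, y = 2241 px

Content width = 3545 − 130 − 516 = 2899 px; content height = 3411 − 604 − 351 = 2456 px.
Bottom-left is one-third across and two-thirds down within the content area.
x = 130 + 1 × 2899/3 = 130 + 966.33 ≈ 1096
y = 604 + 2 × 2456/3 = 604 + 1637.33 ≈ 2241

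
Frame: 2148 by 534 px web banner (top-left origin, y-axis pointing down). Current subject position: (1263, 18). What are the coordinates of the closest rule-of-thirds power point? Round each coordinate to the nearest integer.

(1432, 178)

Third lines: x ∈ {716, 1432}, y ∈ {178, 356}.
1263 is closer to x = 1432; 18 is closer to y = 178.
So the nearest intersection is the upper-right power point.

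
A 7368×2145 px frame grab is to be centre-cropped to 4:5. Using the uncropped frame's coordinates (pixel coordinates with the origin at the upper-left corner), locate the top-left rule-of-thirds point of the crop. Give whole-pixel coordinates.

(3398, 715)

7368/2145 > 4/5, so the 4:5 crop keeps the full height 2145 and trims width to 2145 × 4/5 = 1716.00 px.
Left offset = (7368 − 1716.00)/2 = 2826.00 px; top offset = 0.
Top-left is one-third across and one-third down within the crop:
x = 2826.00 + 1 × 1716.00/3 ≈ 3398; y = 0.00 + 1 × 2145.00/3 ≈ 715.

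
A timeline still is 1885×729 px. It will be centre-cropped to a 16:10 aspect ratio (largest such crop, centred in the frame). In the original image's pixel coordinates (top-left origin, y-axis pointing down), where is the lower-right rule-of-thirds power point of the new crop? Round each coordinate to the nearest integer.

x = 1137 px, y = 486 px

1885/729 > 16/10, so the 16:10 crop keeps the full height 729 and trims width to 729 × 16/10 = 1166.40 px.
Left offset = (1885 − 1166.40)/2 = 359.30 px; top offset = 0.
Lower-right is two-thirds across and two-thirds down within the crop:
x = 359.30 + 2 × 1166.40/3 ≈ 1137; y = 0.00 + 2 × 729.00/3 ≈ 486.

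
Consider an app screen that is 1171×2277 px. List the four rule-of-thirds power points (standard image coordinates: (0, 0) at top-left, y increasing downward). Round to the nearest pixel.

One third of 1171 is 390.33; one third of 2277 is 759.
Vertical third lines at x = 390 and x = 781; horizontal third lines at y = 759 and y = 1518.

(390, 759), (781, 759), (390, 1518), (781, 1518)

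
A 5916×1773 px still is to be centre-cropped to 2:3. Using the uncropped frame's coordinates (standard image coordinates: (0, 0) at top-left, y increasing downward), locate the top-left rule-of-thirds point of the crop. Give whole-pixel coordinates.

x = 2761 px, y = 591 px

5916/1773 > 2/3, so the 2:3 crop keeps the full height 1773 and trims width to 1773 × 2/3 = 1182.00 px.
Left offset = (5916 − 1182.00)/2 = 2367.00 px; top offset = 0.
Top-left is one-third across and one-third down within the crop:
x = 2367.00 + 1 × 1182.00/3 ≈ 2761; y = 0.00 + 1 × 1773.00/3 ≈ 591.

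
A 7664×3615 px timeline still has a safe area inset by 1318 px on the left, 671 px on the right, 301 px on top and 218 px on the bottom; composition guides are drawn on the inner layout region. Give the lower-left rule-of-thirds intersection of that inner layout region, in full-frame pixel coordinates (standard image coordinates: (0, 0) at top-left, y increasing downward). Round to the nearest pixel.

Content width = 7664 − 1318 − 671 = 5675 px; content height = 3615 − 301 − 218 = 3096 px.
Lower-left is one-third across and two-thirds down within the inner layout region.
x = 1318 + 1 × 5675/3 = 1318 + 1891.67 ≈ 3210
y = 301 + 2 × 3096/3 = 301 + 2064.00 ≈ 2365

x = 3210 px, y = 2365 px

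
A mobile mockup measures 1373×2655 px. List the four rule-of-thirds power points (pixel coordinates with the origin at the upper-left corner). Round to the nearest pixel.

(458, 885), (915, 885), (458, 1770), (915, 1770)

One third of 1373 is 457.67; one third of 2655 is 885.
Vertical third lines at x = 458 and x = 915; horizontal third lines at y = 885 and y = 1770.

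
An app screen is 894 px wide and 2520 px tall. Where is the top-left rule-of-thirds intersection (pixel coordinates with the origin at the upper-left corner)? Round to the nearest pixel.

The top-left point sits one-third of the way across and one-third of the way down.
x = 1 × 894/3 ≈ 298; y = 1 × 2520/3 ≈ 840.

x = 298 px, y = 840 px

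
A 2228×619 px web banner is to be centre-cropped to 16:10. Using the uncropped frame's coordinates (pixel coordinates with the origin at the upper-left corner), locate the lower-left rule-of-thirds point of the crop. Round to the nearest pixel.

x = 949 px, y = 413 px

2228/619 > 16/10, so the 16:10 crop keeps the full height 619 and trims width to 619 × 16/10 = 990.40 px.
Left offset = (2228 − 990.40)/2 = 618.80 px; top offset = 0.
Lower-left is one-third across and two-thirds down within the crop:
x = 618.80 + 1 × 990.40/3 ≈ 949; y = 0.00 + 2 × 619.00/3 ≈ 413.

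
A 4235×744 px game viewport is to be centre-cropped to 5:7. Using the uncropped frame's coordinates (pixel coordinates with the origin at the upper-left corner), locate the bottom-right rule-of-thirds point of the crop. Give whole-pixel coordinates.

(2206, 496)

4235/744 > 5/7, so the 5:7 crop keeps the full height 744 and trims width to 744 × 5/7 = 531.43 px.
Left offset = (4235 − 531.43)/2 = 1851.79 px; top offset = 0.
Bottom-right is two-thirds across and two-thirds down within the crop:
x = 1851.79 + 2 × 531.43/3 ≈ 2206; y = 0.00 + 2 × 744.00/3 ≈ 496.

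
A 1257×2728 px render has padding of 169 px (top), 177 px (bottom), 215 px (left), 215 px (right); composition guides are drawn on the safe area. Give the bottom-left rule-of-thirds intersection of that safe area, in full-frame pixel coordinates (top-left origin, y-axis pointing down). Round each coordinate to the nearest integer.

Content width = 1257 − 215 − 215 = 827 px; content height = 2728 − 169 − 177 = 2382 px.
Bottom-left is one-third across and two-thirds down within the safe area.
x = 215 + 1 × 827/3 = 215 + 275.67 ≈ 491
y = 169 + 2 × 2382/3 = 169 + 1588.00 ≈ 1757

(491, 1757)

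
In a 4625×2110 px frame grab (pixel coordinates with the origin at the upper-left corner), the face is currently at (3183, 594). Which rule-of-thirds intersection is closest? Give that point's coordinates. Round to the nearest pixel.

x = 3083 px, y = 703 px

Third lines: x ∈ {1542, 3083}, y ∈ {703, 1407}.
3183 is closer to x = 3083; 594 is closer to y = 703.
So the nearest intersection is the upper-right power point.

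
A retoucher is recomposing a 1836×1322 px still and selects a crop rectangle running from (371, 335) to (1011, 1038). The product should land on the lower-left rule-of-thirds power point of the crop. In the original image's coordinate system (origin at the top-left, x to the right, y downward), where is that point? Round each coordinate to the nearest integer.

x = 584 px, y = 804 px

Crop width = 1011 − 371 = 640 px; one third is 213.33 px.
Crop height = 1038 − 335 = 703 px; one third is 234.33 px.
The lower-left point is one-third across and two-thirds down within the crop:
x = 371 + 1 × 213.33 ≈ 584; y = 335 + 2 × 234.33 ≈ 804.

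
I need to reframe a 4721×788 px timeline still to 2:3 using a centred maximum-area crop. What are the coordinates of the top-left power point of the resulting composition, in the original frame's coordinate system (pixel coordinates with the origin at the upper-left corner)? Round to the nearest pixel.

x = 2273 px, y = 263 px

4721/788 > 2/3, so the 2:3 crop keeps the full height 788 and trims width to 788 × 2/3 = 525.33 px.
Left offset = (4721 − 525.33)/2 = 2097.83 px; top offset = 0.
Top-left is one-third across and one-third down within the crop:
x = 2097.83 + 1 × 525.33/3 ≈ 2273; y = 0.00 + 1 × 788.00/3 ≈ 263.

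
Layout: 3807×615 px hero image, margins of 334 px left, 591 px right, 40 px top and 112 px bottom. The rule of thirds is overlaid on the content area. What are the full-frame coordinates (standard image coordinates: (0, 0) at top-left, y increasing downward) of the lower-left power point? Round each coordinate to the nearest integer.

x = 1295 px, y = 349 px

Content width = 3807 − 334 − 591 = 2882 px; content height = 615 − 40 − 112 = 463 px.
Lower-left is one-third across and two-thirds down within the content area.
x = 334 + 1 × 2882/3 = 334 + 960.67 ≈ 1295
y = 40 + 2 × 463/3 = 40 + 308.67 ≈ 349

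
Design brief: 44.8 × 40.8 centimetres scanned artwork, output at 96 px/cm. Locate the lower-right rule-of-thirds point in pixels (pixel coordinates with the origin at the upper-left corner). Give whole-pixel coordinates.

In pixels the canvas is 44.8 × 96 = 4300.8 wide and 40.8 × 96 = 3916.8 tall.
The lower-right point is two-thirds across and two-thirds down:
x = 2 × 4300.8/3 ≈ 2867; y = 2 × 3916.8/3 ≈ 2611.

(2867, 2611)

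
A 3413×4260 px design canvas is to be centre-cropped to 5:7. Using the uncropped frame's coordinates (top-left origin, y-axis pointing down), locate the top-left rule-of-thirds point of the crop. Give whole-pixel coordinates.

(1199, 1420)

3413/4260 > 5/7, so the 5:7 crop keeps the full height 4260 and trims width to 4260 × 5/7 = 3042.86 px.
Left offset = (3413 − 3042.86)/2 = 185.07 px; top offset = 0.
Top-left is one-third across and one-third down within the crop:
x = 185.07 + 1 × 3042.86/3 ≈ 1199; y = 0.00 + 1 × 4260.00/3 ≈ 1420.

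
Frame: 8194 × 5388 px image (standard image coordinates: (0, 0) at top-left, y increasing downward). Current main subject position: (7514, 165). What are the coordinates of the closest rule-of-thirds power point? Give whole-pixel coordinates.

x = 5463 px, y = 1796 px

Third lines: x ∈ {2731, 5463}, y ∈ {1796, 3592}.
7514 is closer to x = 5463; 165 is closer to y = 1796.
So the nearest intersection is the upper-right power point.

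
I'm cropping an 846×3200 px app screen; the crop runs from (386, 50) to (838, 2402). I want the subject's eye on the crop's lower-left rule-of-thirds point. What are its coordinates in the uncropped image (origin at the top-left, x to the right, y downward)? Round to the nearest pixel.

x = 537 px, y = 1618 px

Crop width = 838 − 386 = 452 px; one third is 150.67 px.
Crop height = 2402 − 50 = 2352 px; one third is 784.00 px.
The lower-left point is one-third across and two-thirds down within the crop:
x = 386 + 1 × 150.67 ≈ 537; y = 50 + 2 × 784.00 ≈ 1618.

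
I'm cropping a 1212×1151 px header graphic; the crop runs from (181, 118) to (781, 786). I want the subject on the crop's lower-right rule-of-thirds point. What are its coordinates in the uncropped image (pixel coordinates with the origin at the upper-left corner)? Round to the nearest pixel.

(581, 563)

Crop width = 781 − 181 = 600 px; one third is 200.00 px.
Crop height = 786 − 118 = 668 px; one third is 222.67 px.
The lower-right point is two-thirds across and two-thirds down within the crop:
x = 181 + 2 × 200.00 ≈ 581; y = 118 + 2 × 222.67 ≈ 563.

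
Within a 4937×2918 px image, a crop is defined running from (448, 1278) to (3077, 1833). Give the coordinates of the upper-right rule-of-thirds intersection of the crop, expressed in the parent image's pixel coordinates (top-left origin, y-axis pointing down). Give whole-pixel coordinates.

(2201, 1463)

Crop width = 3077 − 448 = 2629 px; one third is 876.33 px.
Crop height = 1833 − 1278 = 555 px; one third is 185.00 px.
The upper-right point is two-thirds across and one-third down within the crop:
x = 448 + 2 × 876.33 ≈ 2201; y = 1278 + 1 × 185.00 ≈ 1463.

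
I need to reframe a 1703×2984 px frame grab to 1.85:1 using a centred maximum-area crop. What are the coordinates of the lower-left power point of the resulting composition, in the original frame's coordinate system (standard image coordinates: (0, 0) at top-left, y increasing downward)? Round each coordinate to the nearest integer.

1703/2984 < 1.85/1, so the 1.85:1 crop keeps the full width 1703 and trims height to 1703 × 1/1.85 = 920.54 px.
Top offset = (2984 − 920.54)/2 = 1031.73 px; left offset = 0.
Lower-left is one-third across and two-thirds down within the crop:
x = 0.00 + 1 × 1703.00/3 ≈ 568; y = 1031.73 + 2 × 920.54/3 ≈ 1645.

(568, 1645)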